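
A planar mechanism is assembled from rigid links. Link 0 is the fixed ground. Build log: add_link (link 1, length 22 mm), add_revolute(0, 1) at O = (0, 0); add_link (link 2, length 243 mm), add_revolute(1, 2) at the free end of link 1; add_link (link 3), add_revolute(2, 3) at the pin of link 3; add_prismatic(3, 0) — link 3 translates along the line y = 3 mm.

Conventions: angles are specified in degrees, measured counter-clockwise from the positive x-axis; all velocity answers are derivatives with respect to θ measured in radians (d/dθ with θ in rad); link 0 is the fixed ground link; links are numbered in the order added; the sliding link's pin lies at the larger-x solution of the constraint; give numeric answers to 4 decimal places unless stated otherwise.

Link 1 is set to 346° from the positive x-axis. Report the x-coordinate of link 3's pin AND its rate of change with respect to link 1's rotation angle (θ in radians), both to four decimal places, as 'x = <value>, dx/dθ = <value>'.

geometry: r = 22 mm, L = 243 mm, e = 3 mm
crank pin P = (r cos θ, r sin θ) = (21.346506, -5.322282)
h = r sin θ − e = -5.322282 − 3 = -8.322282
x = r cos θ + √(L² − h²) = 21.346506 + 242.857447 = 264.203953
dx/dθ = −r sin θ − h·r cos θ/√(L² − h²) (θ in radians; h = -8.322282) = 6.053788

x = 264.2040, dx/dθ = 6.0538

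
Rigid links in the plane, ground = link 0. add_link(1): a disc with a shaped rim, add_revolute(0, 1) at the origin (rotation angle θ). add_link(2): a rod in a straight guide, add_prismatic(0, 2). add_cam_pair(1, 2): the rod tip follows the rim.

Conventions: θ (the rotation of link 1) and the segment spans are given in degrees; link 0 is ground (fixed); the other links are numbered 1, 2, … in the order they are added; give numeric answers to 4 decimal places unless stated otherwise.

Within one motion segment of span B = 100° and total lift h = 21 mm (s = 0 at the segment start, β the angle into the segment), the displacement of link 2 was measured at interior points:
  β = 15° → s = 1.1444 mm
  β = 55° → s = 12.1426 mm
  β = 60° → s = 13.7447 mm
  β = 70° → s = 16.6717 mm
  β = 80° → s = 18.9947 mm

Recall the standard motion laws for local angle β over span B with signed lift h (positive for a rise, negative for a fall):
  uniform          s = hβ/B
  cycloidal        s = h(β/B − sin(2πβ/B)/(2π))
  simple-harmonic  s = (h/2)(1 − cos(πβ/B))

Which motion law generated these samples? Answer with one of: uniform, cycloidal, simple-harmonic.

candidates at β/B = r: uniform s = h·r (linear in β); cycloidal s = h·(r − sin(2πr)/(2π)); simple-harmonic s = (h/2)(1 − cos(πr))
β=15°: printed 1.1444 | uniform 3.1500, cycloidal 0.4461, simple-harmonic 1.1444
β=55°: printed 12.1426 | uniform 11.5500, cycloidal 12.5828, simple-harmonic 12.1426
β=60°: printed 13.7447 | uniform 12.6000, cycloidal 14.5645, simple-harmonic 13.7447
β=70°: printed 16.6717 | uniform 14.7000, cycloidal 17.8787, simple-harmonic 16.6717
β=80°: printed 18.9947 | uniform 16.8000, cycloidal 19.9787, simple-harmonic 18.9947
only one law matches every sample → simple-harmonic

simple-harmonic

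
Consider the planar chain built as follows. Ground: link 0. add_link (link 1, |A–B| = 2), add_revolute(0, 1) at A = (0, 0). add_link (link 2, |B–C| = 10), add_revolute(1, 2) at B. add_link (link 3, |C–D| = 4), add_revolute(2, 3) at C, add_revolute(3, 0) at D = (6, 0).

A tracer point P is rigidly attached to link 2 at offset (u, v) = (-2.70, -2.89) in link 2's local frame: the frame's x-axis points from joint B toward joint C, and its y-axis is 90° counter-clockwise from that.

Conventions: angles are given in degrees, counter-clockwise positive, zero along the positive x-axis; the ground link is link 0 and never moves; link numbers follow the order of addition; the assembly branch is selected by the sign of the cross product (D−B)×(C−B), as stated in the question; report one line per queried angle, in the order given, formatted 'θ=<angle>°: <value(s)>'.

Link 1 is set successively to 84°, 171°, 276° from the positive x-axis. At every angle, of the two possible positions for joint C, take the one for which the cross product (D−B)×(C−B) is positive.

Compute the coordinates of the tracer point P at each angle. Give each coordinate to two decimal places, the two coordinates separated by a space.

A=(0,0), D=(6.00,0)
θ=84°: B = A + 2.00·(cos84°, sin84°) = (0.2091, 1.9890)
θ=84°: |BD| = 6.1230
θ=84°: circle(B,10.00) ∩ circle(D,4.00): a=9.9209, h=1.2555
θ=84°:   candidates: C₊=(9.9997,-0.0463) cross=7.687; C₋=(9.1840,-2.4211) cross=-7.687
θ=84°:   branch + wants cross > 0 → take C=(9.9997,-0.0463) (cross=7.687)
θ=84°: ex = (C−B)/|BC| = (0.9791,-0.2035); ey = (0.2035,0.9791)
θ=84°: P = B + -2.70·ex + -2.89·ey = (-3.0226,-0.2909)
θ=171°: B = A + 2.00·(cos171°, sin171°) = (-1.9754, 0.3129)
θ=171°: |BD| = 7.9815
θ=171°: circle(B,10.00) ∩ circle(D,4.00): a=9.2529, h=3.7926
θ=171°:   candidates: C₊=(7.4191,3.7398) cross=30.270; C₋=(7.1218,-3.8395) cross=-30.270
θ=171°:   branch + wants cross > 0 → take C=(7.4191,3.7398) (cross=30.270)
θ=171°: ex = (C−B)/|BC| = (0.9394,0.3427); ey = (-0.3427,0.9394)
θ=171°: P = B + -2.70·ex + -2.89·ey = (-3.5215,-3.3274)
θ=276°: B = A + 2.00·(cos276°, sin276°) = (0.2091, -1.9890)
θ=276°: |BD| = 6.1230
θ=276°: circle(B,10.00) ∩ circle(D,4.00): a=9.9209, h=1.2555
θ=276°:   candidates: C₊=(9.1840,2.4211) cross=7.687; C₋=(9.9997,0.0463) cross=-7.687
θ=276°:   branch + wants cross > 0 → take C=(9.1840,2.4211) (cross=7.687)
θ=276°: ex = (C−B)/|BC| = (0.8975,0.4410); ey = (-0.4410,0.8975)
θ=276°: P = B + -2.70·ex + -2.89·ey = (-0.9396,-5.7736)

θ=84°: -3.02 -0.29
θ=171°: -3.52 -3.33
θ=276°: -0.94 -5.77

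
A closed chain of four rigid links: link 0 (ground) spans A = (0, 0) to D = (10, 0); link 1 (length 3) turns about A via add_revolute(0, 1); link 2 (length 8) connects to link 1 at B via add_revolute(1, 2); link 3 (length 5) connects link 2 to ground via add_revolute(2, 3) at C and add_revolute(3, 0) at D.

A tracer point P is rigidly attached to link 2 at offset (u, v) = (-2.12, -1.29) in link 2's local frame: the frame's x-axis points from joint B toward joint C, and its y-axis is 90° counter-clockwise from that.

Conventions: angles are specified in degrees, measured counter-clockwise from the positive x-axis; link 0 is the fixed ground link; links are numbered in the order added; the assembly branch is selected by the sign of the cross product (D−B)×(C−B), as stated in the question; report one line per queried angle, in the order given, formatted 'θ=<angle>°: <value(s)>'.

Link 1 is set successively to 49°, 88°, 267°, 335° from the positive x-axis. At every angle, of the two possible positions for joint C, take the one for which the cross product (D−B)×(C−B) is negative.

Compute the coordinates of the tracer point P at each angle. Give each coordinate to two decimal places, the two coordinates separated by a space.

A=(0,0), D=(10.00,0)
θ=49°: B = A + 3.00·(cos49°, sin49°) = (1.9682, 2.2641)
θ=49°: |BD| = 8.3448
θ=49°: circle(B,8.00) ∩ circle(D,5.00): a=6.5092, h=4.6508
θ=49°:   candidates: C₊=(9.4951,4.9744) cross=38.811; C₋=(6.9713,-3.9783) cross=-38.811
θ=49°:   branch - wants cross < 0 → take C=(6.9713,-3.9783) (cross=-38.811)
θ=49°: ex = (C−B)/|BC| = (0.6254,-0.7803); ey = (0.7803,0.6254)
θ=49°: P = B + -2.12·ex + -1.29·ey = (-0.3643,3.1116)
θ=88°: B = A + 3.00·(cos88°, sin88°) = (0.1047, 2.9982)
θ=88°: |BD| = 10.3395
θ=88°: circle(B,8.00) ∩ circle(D,5.00): a=7.0557, h=3.7705
θ=88°:   candidates: C₊=(7.9506,4.5607) cross=38.985; C₋=(5.7639,-2.6563) cross=-38.985
θ=88°:   branch - wants cross < 0 → take C=(5.7639,-2.6563) (cross=-38.985)
θ=88°: ex = (C−B)/|BC| = (0.7074,-0.7068); ey = (0.7068,0.7074)
θ=88°: P = B + -2.12·ex + -1.29·ey = (-2.3068,3.5841)
θ=267°: B = A + 3.00·(cos267°, sin267°) = (-0.1570, -2.9959)
θ=267°: |BD| = 10.5896
θ=267°: circle(B,8.00) ∩ circle(D,5.00): a=7.1362, h=3.6158
θ=267°:   candidates: C₊=(5.6648,2.4911) cross=38.290; C₋=(7.7106,-4.4451) cross=-38.290
θ=267°:   branch - wants cross < 0 → take C=(7.7106,-4.4451) (cross=-38.290)
θ=267°: ex = (C−B)/|BC| = (0.9835,-0.1811); ey = (0.1811,0.9835)
θ=267°: P = B + -2.12·ex + -1.29·ey = (-2.4756,-3.8805)
θ=335°: B = A + 3.00·(cos335°, sin335°) = (2.7189, -1.2679)
θ=335°: |BD| = 7.3906
θ=335°: circle(B,8.00) ∩ circle(D,5.00): a=6.3338, h=4.8870
θ=335°:   candidates: C₊=(8.1205,4.6333) cross=36.118; C₋=(9.7972,-4.9959) cross=-36.118
θ=335°:   branch - wants cross < 0 → take C=(9.7972,-4.9959) (cross=-36.118)
θ=335°: ex = (C−B)/|BC| = (0.8848,-0.4660); ey = (0.4660,0.8848)
θ=335°: P = B + -2.12·ex + -1.29·ey = (0.2420,-1.4213)

θ=49°: -0.36 3.11
θ=88°: -2.31 3.58
θ=267°: -2.48 -3.88
θ=335°: 0.24 -1.42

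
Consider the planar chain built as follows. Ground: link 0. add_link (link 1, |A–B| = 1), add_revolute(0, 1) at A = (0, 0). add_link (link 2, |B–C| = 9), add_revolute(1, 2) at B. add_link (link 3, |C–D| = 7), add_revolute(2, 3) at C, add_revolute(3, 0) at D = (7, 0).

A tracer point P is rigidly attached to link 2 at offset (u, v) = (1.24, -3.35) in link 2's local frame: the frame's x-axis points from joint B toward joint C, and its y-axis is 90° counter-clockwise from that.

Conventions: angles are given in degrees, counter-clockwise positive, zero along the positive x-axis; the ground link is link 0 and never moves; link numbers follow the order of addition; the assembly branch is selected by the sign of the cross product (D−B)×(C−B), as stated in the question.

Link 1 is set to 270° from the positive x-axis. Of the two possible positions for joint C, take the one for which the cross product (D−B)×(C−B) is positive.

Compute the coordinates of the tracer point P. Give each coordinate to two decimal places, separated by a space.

A=(0,0), D=(7.00,0)
B = A + 1.00·(cos270°, sin270°) = (-0.0000, -1.0000)
|BD| = 7.0711
circle(B,9.00) ∩ circle(D,7.00): a=5.7983, h=6.8833
  candidates: C₊=(4.7666,6.6341) cross=48.672; C₋=(6.7134,-6.9941) cross=-48.672
  branch + wants cross > 0 → take C=(4.7666,6.6341) (cross=48.672)
ex = (C−B)/|BC| = (0.5296,0.8482); ey = (-0.8482,0.5296)
P = B + 1.24·ex + -3.35·ey = (3.4983,-1.7224)

3.50 -1.72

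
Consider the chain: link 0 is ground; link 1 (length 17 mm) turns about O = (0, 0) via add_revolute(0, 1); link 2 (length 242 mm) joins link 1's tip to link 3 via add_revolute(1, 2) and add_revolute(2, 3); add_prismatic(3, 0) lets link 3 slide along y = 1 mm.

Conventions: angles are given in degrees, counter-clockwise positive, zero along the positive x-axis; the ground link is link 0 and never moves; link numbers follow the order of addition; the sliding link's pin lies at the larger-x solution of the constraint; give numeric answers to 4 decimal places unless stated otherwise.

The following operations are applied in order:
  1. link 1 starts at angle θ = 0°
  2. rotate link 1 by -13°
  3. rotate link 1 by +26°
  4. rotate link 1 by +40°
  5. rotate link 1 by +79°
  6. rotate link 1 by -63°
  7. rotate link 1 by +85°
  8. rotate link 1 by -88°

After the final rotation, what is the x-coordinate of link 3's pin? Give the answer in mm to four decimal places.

geometry: r = 17 mm, L = 242 mm, e = 1 mm; θ starts at 0°
rotate link 1 by -13°: θ ← 0° -13° = -13°
rotate link 1 by +26°: θ ← -13° +26° = 13°
rotate link 1 by +40°: θ ← 13° +40° = 53°
rotate link 1 by +79°: θ ← 53° +79° = 132°
rotate link 1 by -63°: θ ← 132° -63° = 69°
rotate link 1 by +85°: θ ← 69° +85° = 154°
rotate link 1 by -88°: θ ← 154° -88° = 66°
crank pin P = (r cos θ, r sin θ) = (6.914523, 15.530273)
h = r sin θ − e = 15.530273 − 1 = 14.530273
x = r cos θ + √(L² − h²) = 6.914523 + 241.563390 = 248.477912

248.4779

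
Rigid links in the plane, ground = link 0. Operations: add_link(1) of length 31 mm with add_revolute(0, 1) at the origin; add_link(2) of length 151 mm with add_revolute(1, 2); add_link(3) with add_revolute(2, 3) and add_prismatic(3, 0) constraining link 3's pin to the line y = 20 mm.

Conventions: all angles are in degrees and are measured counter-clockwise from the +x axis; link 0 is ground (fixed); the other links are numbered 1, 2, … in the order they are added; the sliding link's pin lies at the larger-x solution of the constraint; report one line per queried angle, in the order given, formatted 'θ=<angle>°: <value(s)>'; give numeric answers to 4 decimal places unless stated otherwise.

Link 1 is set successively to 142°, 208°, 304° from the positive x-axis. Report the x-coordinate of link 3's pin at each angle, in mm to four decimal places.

geometry: r = 31 mm, L = 151 mm, e = 20 mm
θ=142°: crank pin P = (r cos θ, r sin θ) = (-24.428333, 19.085506)
θ=142°: h = r sin θ − e = 19.085506 − 20 = -0.914494
θ=142°: x = r cos θ + √(L² − h²) = -24.428333 + 150.997231 = 126.568897
θ=208°: crank pin P = (r cos θ, r sin θ) = (-27.371375, -14.553618)
θ=208°: h = r sin θ − e = -14.553618 − 20 = -34.553618
θ=208°: x = r cos θ + √(L² − h²) = -27.371375 + 146.993359 = 119.621983
θ=304°: crank pin P = (r cos θ, r sin θ) = (17.334980, -25.700165)
θ=304°: h = r sin θ − e = -25.700165 − 20 = -45.700165
θ=304°: x = r cos θ + √(L² − h²) = 17.334980 + 143.918362 = 161.253342

θ=142°: 126.5689
θ=208°: 119.6220
θ=304°: 161.2533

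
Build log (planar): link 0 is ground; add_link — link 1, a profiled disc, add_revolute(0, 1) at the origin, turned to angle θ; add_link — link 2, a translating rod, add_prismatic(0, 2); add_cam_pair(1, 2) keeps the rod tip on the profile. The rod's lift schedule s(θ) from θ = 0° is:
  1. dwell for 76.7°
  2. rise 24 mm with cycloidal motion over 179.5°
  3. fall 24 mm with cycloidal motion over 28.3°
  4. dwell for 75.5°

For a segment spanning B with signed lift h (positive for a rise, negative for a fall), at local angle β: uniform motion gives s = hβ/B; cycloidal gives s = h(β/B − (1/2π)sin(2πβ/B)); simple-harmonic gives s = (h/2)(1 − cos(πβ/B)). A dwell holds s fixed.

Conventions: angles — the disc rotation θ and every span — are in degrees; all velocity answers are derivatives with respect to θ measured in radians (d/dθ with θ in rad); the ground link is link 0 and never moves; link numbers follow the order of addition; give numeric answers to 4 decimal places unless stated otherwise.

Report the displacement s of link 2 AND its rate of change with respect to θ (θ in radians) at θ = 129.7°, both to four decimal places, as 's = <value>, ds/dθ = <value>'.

seg 1 [0°–76.7°] dwell: s stays 0.0000
seg 2 [76.7°–256.2°] cycloidal, h=24: θ=129.7° here. β=53, B=179.5. 24·(0.2953 − sin(2π·0.2953)/(2π)) = 3.4201 → s = 3.4201
velocity in seg [76.7°–256.2°] (cycloidal), θ in radians: β = 53° = 0.9250 rad, B = 179.5° = 3.1329 rad; ds/dθ = (h/B)(1 − cos(2πβ/B)) = (24/3.1329)(1 − cos(2π·0.2953)) = 9.810218 mm/rad

s = 3.4201, ds/dθ = 9.8102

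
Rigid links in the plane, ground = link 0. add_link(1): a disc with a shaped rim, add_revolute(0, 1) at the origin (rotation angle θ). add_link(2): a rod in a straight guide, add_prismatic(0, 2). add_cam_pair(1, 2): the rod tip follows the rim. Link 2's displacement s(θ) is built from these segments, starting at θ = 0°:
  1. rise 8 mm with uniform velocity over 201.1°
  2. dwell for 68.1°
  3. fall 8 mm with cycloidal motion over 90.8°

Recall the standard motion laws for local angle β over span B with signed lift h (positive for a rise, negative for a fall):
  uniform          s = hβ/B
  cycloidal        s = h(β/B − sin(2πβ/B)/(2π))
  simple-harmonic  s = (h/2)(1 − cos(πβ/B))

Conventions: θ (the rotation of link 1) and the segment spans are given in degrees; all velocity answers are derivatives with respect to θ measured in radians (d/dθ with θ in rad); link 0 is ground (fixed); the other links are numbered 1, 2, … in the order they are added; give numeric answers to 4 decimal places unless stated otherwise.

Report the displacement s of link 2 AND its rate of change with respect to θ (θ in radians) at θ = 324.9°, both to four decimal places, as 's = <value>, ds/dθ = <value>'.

segment 1 (0° to 201.1°, uniform, h = 8) is passed completely: s = 0.0000 + (8) = 8.0000
segment 2 (201.1° to 269.2°, dwell): s unchanged at 8.0000
θ = 324.9° falls in segment 3 (269.2° to 360°, cycloidal, h = -8): β = 324.9 − 269.2 = 55.7°, B = 90.8°; Δs = -8·(0.6134 − sin(2π·0.6134)/(2π)) = -5.7401; s = 8.0000 − 5.7401 = 2.2599
velocity in seg [269.2°–360°] (cycloidal), θ in radians: β = 55.7° = 0.9721 rad, B = 90.8° = 1.5848 rad; ds/dθ = (h/B)(1 − cos(2πβ/B)) = ((-8)/1.5848)(1 − cos(2π·0.6134)) = -8.867332 mm/rad

s = 2.2599, ds/dθ = -8.8673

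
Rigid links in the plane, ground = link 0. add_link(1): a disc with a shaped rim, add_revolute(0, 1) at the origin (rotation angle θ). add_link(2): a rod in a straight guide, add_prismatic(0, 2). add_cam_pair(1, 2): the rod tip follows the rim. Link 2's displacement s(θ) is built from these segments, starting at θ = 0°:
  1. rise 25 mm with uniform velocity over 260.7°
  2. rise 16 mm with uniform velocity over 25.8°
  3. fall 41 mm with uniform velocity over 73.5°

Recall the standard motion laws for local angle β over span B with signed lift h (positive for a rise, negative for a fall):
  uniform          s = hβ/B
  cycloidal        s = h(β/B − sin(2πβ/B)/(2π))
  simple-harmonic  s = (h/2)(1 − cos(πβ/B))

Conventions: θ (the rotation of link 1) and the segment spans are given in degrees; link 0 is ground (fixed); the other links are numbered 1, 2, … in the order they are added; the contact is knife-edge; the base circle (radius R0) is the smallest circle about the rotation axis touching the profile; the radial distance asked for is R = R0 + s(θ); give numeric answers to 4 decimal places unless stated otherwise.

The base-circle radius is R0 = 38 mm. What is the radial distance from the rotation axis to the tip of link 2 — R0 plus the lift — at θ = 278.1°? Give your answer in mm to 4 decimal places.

segment 1 (0° to 260.7°, uniform, h = 25) is passed completely: s = 0.0000 + (25) = 25.0000
θ = 278.1° falls in segment 2 (260.7° to 286.5°, uniform, h = 16): β = 278.1 − 260.7 = 17.4°, B = 25.8°; Δs = 16·17.4/25.8 = 10.7907; s = 25.0000 + 10.7907 = 35.7907
R = R0 + s = 38 + 35.7907 = 73.7907

73.7907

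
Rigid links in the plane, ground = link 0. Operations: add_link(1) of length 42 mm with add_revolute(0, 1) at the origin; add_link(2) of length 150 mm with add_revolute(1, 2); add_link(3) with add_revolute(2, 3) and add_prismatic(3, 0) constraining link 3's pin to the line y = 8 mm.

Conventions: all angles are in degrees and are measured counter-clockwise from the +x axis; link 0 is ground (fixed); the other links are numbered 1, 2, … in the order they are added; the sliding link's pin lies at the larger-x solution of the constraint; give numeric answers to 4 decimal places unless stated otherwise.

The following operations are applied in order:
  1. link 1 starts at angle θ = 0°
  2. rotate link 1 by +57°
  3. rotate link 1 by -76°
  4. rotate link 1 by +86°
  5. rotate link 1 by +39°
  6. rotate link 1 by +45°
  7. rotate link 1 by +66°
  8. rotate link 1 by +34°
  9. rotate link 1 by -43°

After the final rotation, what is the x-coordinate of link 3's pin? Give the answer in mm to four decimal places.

geometry: r = 42 mm, L = 150 mm, e = 8 mm; θ starts at 0°
rotate link 1 by +57°: θ ← 0° +57° = 57°
rotate link 1 by -76°: θ ← 57° -76° = -19°
rotate link 1 by +86°: θ ← -19° +86° = 67°
rotate link 1 by +39°: θ ← 67° +39° = 106°
rotate link 1 by +45°: θ ← 106° +45° = 151°
rotate link 1 by +66°: θ ← 151° +66° = 217°
rotate link 1 by +34°: θ ← 217° +34° = 251°
rotate link 1 by -43°: θ ← 251° -43° = 208°
crank pin P = (r cos θ, r sin θ) = (-37.083799, -19.717806)
h = r sin θ − e = -19.717806 − 8 = -27.717806
x = r cos θ + √(L² − h²) = -37.083799 + 147.416835 = 110.333036

110.3330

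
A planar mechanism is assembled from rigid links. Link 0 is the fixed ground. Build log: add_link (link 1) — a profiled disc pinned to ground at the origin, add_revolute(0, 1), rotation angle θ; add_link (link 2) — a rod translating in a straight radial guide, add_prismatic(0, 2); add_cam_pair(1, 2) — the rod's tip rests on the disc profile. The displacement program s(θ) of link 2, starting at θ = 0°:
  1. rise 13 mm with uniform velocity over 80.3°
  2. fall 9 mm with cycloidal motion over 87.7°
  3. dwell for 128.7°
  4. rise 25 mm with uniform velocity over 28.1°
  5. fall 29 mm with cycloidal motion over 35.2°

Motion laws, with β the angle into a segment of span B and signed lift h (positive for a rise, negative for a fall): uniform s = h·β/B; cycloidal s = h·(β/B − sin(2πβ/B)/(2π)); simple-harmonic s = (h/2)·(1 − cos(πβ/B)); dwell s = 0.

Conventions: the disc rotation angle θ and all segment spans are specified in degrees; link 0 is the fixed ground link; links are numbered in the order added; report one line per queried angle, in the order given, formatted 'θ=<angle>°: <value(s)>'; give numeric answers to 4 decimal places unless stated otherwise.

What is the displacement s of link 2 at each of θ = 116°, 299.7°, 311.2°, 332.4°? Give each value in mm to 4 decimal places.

seg 1 [0°–80.3°] uniform, h=13: full span → s += 13 → s = 13.0000
seg 2 [80.3°–168°] cycloidal, h=-9: θ=116° here. β=35.7, B=87.7. -9·(0.4071 − sin(2π·0.4071)/(2π)) = -2.8740 → s = 10.1260
seg 2 [80.3°–168°] cycloidal, h=-9: full span → s += -9 → s = 4.0000
seg 3 [168°–296.7°] dwell: s stays 4.0000
seg 4 [296.7°–324.8°] uniform, h=25: θ=299.7° here. β=3, B=28.1. 25·3/28.1 = 2.6690 → s = 6.6690
seg 4 [296.7°–324.8°] uniform, h=25: θ=311.2° here. β=14.5, B=28.1. 25·14.5/28.1 = 12.9004 → s = 16.9004
seg 4 [296.7°–324.8°] uniform, h=25: full span → s += 25 → s = 29.0000
seg 5 [324.8°–360°] cycloidal, h=-29: θ=332.4° here. β=7.6, B=35.2. -29·(0.2159 − sin(2π·0.2159)/(2π)) = -1.7513 → s = 27.2487

θ=116°: 10.1260
θ=299.7°: 6.6690
θ=311.2°: 16.9004
θ=332.4°: 27.2487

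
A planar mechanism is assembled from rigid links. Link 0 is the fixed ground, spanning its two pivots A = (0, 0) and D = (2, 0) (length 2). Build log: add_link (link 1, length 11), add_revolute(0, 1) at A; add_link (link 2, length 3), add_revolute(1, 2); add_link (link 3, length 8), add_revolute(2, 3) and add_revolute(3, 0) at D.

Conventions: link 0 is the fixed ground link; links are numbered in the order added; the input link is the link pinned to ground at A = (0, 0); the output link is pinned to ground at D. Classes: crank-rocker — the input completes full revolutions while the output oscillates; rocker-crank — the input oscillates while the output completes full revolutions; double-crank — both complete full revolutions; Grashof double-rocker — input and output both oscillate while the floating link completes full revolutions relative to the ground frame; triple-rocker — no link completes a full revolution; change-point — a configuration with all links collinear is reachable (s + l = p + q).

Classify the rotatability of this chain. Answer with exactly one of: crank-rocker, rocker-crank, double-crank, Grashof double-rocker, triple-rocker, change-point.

lengths: ground=2, input=11, coupler=3, output=8
sorted: s=2 (shortest), l=11 (longest), p+q=11
s + l = 13 vs p + q = 11
s + l > p + q → non-Grashof → no link fully rotates → triple-rocker

triple-rocker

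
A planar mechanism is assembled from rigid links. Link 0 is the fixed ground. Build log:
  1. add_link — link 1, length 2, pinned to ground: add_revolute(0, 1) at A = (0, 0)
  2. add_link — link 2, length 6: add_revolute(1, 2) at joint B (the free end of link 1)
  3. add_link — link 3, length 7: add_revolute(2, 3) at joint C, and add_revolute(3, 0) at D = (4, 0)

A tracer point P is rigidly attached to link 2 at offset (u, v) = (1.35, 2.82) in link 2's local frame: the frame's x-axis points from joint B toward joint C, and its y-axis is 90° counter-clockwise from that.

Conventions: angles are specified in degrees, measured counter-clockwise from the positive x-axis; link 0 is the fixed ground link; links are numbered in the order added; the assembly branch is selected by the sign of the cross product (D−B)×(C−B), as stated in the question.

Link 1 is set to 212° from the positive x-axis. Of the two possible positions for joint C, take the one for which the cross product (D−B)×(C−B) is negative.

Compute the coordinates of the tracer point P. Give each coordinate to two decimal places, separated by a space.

A=(0,0), D=(4.00,0)
B = A + 2.00·(cos212°, sin212°) = (-1.6961, -1.0598)
|BD| = 5.7939
circle(B,6.00) ∩ circle(D,7.00): a=1.7751, h=5.7314
  candidates: C₊=(-0.9994,4.8996) cross=33.207; C₋=(1.0974,-6.3699) cross=-33.207
  branch - wants cross < 0 → take C=(1.0974,-6.3699) (cross=-33.207)
ex = (C−B)/|BC| = (0.4656,-0.8850); ey = (0.8850,0.4656)
P = B + 1.35·ex + 2.82·ey = (1.4282,-0.9416)

1.43 -0.94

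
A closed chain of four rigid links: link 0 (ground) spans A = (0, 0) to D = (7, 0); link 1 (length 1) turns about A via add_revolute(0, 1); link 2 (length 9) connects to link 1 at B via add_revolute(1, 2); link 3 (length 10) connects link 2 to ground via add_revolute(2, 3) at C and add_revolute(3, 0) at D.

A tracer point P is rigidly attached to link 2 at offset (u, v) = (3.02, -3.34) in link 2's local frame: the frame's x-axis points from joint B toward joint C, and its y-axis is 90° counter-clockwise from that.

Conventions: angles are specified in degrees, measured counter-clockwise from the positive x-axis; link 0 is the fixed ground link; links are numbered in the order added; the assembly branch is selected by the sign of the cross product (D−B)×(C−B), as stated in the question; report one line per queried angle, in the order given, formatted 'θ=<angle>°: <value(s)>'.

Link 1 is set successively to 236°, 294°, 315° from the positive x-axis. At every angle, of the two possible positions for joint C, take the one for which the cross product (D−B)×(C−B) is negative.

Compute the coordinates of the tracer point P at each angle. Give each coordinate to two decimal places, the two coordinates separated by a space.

A=(0,0), D=(7.00,0)
θ=236°: B = A + 1.00·(cos236°, sin236°) = (-0.5592, -0.8290)
θ=236°: |BD| = 7.6045
θ=236°: circle(B,9.00) ∩ circle(D,10.00): a=2.5530, h=8.6303
θ=236°:   candidates: C₊=(1.0377,8.0282) cross=65.629; C₋=(2.9195,-9.1296) cross=-65.629
θ=236°:   branch - wants cross < 0 → take C=(2.9195,-9.1296) (cross=-65.629)
θ=236°: ex = (C−B)/|BC| = (0.3865,-0.9223); ey = (0.9223,0.3865)
θ=236°: P = B + 3.02·ex + -3.34·ey = (-2.4723,-4.9053)
θ=294°: B = A + 1.00·(cos294°, sin294°) = (0.4067, -0.9135)
θ=294°: |BD| = 6.6563
θ=294°: circle(B,9.00) ∩ circle(D,10.00): a=1.9009, h=8.7970
θ=294°:   candidates: C₊=(1.0823,8.0611) cross=58.555; C₋=(3.4970,-9.3664) cross=-58.555
θ=294°:   branch - wants cross < 0 → take C=(3.4970,-9.3664) (cross=-58.555)
θ=294°: ex = (C−B)/|BC| = (0.3434,-0.9392); ey = (0.9392,0.3434)
θ=294°: P = B + 3.02·ex + -3.34·ey = (-1.6932,-4.8968)
θ=315°: B = A + 1.00·(cos315°, sin315°) = (0.7071, -0.7071)
θ=315°: |BD| = 6.3325
θ=315°: circle(B,9.00) ∩ circle(D,10.00): a=1.6660, h=8.8444
θ=315°:   candidates: C₊=(1.3751,8.2681) cross=56.007; C₋=(3.3503,-9.3102) cross=-56.007
θ=315°:   branch - wants cross < 0 → take C=(3.3503,-9.3102) (cross=-56.007)
θ=315°: ex = (C−B)/|BC| = (0.2937,-0.9559); ey = (0.9559,0.2937)
θ=315°: P = B + 3.02·ex + -3.34·ey = (-1.5986,-4.5749)

θ=236°: -2.47 -4.91
θ=294°: -1.69 -4.90
θ=315°: -1.60 -4.57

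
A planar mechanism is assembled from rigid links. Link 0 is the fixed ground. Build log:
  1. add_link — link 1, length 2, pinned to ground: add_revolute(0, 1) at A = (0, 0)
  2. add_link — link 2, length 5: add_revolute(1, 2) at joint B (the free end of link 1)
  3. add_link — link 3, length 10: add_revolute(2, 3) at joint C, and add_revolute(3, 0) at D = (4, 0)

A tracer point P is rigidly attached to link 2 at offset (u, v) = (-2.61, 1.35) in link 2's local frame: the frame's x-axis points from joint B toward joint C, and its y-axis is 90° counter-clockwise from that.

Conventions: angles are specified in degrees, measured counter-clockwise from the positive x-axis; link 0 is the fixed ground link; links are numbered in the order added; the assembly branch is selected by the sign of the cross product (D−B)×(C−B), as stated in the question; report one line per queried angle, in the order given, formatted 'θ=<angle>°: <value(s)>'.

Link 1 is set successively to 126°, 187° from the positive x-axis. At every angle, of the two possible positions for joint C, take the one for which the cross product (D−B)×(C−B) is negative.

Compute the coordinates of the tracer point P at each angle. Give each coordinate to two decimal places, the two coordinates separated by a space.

A=(0,0), D=(4.00,0)
θ=126°: B = A + 2.00·(cos126°, sin126°) = (-1.1756, 1.6180)
θ=126°: |BD| = 5.4226
θ=126°: circle(B,5.00) ∩ circle(D,10.00): a=-4.2042, h=2.7064
θ=126°:   candidates: C₊=(-4.3807,5.4556) cross=14.676; C₋=(-5.9958,0.2894) cross=-14.676
θ=126°:   branch - wants cross < 0 → take C=(-5.9958,0.2894) (cross=-14.676)
θ=126°: ex = (C−B)/|BC| = (-0.9640,-0.2657); ey = (0.2657,-0.9640)
θ=126°: P = B + -2.61·ex + 1.35·ey = (1.6993,1.0101)
θ=187°: B = A + 2.00·(cos187°, sin187°) = (-1.9851, -0.2437)
θ=187°: |BD| = 5.9901
θ=187°: circle(B,5.00) ∩ circle(D,10.00): a=-3.2654, h=3.7865
θ=187°:   candidates: C₊=(-5.4018,3.4067) cross=22.681; C₋=(-5.0937,-4.1600) cross=-22.681
θ=187°:   branch - wants cross < 0 → take C=(-5.0937,-4.1600) (cross=-22.681)
θ=187°: ex = (C−B)/|BC| = (-0.6217,-0.7832); ey = (0.7832,-0.6217)
θ=187°: P = B + -2.61·ex + 1.35·ey = (0.6950,0.9612)

θ=126°: 1.70 1.01
θ=187°: 0.69 0.96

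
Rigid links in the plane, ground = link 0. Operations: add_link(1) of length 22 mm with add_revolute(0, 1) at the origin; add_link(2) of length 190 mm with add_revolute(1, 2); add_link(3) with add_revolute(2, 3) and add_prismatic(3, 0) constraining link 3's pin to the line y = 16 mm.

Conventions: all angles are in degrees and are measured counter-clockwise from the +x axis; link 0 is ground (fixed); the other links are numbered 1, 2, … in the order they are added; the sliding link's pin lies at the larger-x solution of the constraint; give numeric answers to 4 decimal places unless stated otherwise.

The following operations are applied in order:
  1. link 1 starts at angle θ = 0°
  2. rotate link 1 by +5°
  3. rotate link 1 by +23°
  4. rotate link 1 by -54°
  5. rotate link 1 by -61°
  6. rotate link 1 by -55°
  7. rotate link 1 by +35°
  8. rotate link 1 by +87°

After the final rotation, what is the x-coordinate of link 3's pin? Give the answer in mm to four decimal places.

geometry: r = 22 mm, L = 190 mm, e = 16 mm; θ starts at 0°
rotate link 1 by +5°: θ ← 0° +5° = 5°
rotate link 1 by +23°: θ ← 5° +23° = 28°
rotate link 1 by -54°: θ ← 28° -54° = -26°
rotate link 1 by -61°: θ ← -26° -61° = -87°
rotate link 1 by -55°: θ ← -87° -55° = -142°
rotate link 1 by +35°: θ ← -142° +35° = -107°
rotate link 1 by +87°: θ ← -107° +87° = -20°
crank pin P = (r cos θ, r sin θ) = (20.673238, -7.524443)
h = r sin θ − e = -7.524443 − 16 = -23.524443
x = r cos θ + √(L² − h²) = 20.673238 + 188.538061 = 209.211299

209.2113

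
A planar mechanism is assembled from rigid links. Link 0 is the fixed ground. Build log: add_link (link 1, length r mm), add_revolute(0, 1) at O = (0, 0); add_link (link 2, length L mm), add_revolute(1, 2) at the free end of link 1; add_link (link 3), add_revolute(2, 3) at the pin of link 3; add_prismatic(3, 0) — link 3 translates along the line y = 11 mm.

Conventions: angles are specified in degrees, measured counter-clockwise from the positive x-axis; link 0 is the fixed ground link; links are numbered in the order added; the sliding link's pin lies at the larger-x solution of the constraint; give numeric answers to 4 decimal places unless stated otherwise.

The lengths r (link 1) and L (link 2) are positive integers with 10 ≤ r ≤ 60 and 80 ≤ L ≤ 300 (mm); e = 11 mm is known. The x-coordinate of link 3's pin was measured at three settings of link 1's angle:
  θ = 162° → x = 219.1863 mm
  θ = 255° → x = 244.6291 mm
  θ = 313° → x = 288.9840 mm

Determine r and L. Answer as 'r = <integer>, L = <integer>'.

constraint per measurement: (x − r cos θ)² + (r sin θ − e)² = L²
subtracting the θ₁ and θ₂ equations cancels the r² and L² terms:
r = (x₁² − x₂²) / (2[(x₁cos θ₁ + e sin θ₁) − (x₂cos θ₂ + e sin θ₂)]) = 45.0000 → r = 45
L² = (x₁ − r cos θ₁)² + (r sin θ₁ − e)² = 68643.9776 → L = 262.0000 → L = 262
check at θ₃=313°: x = 288.9840 (printed 288.9840) ✓

r = 45, L = 262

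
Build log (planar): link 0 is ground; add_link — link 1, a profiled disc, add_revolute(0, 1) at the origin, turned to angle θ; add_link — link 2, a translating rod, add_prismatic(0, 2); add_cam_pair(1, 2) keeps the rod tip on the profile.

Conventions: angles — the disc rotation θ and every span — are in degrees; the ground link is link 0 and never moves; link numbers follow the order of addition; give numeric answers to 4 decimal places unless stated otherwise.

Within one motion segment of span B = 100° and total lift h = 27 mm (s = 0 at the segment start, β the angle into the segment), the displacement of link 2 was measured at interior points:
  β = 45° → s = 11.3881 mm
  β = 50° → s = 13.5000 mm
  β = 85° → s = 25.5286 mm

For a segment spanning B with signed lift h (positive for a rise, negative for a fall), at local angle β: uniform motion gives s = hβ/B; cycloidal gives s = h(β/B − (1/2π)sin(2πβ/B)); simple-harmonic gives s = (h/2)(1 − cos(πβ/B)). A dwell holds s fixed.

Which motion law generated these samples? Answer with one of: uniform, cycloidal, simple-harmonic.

candidates at β/B = r: uniform s = h·r (linear in β); cycloidal s = h·(r − sin(2πr)/(2π)); simple-harmonic s = (h/2)(1 − cos(πr))
β=45°: printed 11.3881 | uniform 12.1500, cycloidal 10.8221, simple-harmonic 11.3881
β=50°: printed 13.5000 | uniform 13.5000, cycloidal 13.5000, simple-harmonic 13.5000
β=85°: printed 25.5286 | uniform 22.9500, cycloidal 26.4265, simple-harmonic 25.5286
only one law matches every sample → simple-harmonic

simple-harmonic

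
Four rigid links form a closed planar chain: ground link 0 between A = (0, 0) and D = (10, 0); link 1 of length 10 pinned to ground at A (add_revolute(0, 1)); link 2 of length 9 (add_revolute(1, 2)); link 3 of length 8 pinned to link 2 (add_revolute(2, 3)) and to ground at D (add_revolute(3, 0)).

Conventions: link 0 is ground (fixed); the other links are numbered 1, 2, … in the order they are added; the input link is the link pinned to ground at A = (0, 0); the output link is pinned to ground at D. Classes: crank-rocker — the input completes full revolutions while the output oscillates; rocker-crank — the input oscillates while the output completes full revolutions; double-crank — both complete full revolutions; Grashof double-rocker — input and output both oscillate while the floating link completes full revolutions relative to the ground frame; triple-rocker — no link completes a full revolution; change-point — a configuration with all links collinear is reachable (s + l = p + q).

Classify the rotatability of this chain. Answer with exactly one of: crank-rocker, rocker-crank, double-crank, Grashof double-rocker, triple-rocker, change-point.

lengths: ground=10, input=10, coupler=9, output=8
sorted: s=8 (shortest), l=10 (longest), p+q=19
s + l = 18 vs p + q = 19
s + l < p + q (Grashof) with shortest = output link → rocker-crank

rocker-crank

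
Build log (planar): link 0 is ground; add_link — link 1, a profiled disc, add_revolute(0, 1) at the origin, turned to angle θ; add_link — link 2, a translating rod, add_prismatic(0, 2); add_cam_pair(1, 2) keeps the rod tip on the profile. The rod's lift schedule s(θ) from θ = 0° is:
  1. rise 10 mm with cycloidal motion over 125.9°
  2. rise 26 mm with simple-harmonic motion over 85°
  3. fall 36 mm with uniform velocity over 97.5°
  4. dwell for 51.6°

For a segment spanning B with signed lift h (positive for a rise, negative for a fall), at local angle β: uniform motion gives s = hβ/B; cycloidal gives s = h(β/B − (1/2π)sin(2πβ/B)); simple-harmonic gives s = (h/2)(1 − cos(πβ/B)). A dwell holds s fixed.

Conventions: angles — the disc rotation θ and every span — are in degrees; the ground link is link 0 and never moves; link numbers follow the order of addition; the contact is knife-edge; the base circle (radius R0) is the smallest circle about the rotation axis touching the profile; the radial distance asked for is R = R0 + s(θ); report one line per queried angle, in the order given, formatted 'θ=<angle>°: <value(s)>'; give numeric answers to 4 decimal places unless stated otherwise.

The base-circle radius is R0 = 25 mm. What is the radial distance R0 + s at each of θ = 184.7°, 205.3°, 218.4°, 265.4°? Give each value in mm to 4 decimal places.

seg 1 [0°–125.9°] cycloidal, h=10: full span → s += 10 → s = 10.0000
seg 2 [125.9°–210.9°] simple-harmonic, h=26: θ=184.7° here. β=58.8, B=85. 26/2·(1 − cos(π·0.6918)) = 20.3666 → s = 30.3666
seg 2 [125.9°–210.9°] simple-harmonic, h=26: θ=205.3° here. β=79.4, B=85. 26/2·(1 − cos(π·0.9341)) = 25.7225 → s = 35.7225
seg 2 [125.9°–210.9°] simple-harmonic, h=26: full span → s += 26 → s = 36.0000
seg 3 [210.9°–308.4°] uniform, h=-36: θ=218.4° here. β=7.5, B=97.5. -36·7.5/97.5 = -2.7692 → s = 33.2308
seg 3 [210.9°–308.4°] uniform, h=-36: θ=265.4° here. β=54.5, B=97.5. -36·54.5/97.5 = -20.1231 → s = 15.8769
θ=184.7°: R = R0 + s = 25 + 30.3666 = 55.3666
θ=205.3°: R = R0 + s = 25 + 35.7225 = 60.7225
θ=218.4°: R = R0 + s = 25 + 33.2308 = 58.2308
θ=265.4°: R = R0 + s = 25 + 15.8769 = 40.8769

θ=184.7°: 55.3666
θ=205.3°: 60.7225
θ=218.4°: 58.2308
θ=265.4°: 40.8769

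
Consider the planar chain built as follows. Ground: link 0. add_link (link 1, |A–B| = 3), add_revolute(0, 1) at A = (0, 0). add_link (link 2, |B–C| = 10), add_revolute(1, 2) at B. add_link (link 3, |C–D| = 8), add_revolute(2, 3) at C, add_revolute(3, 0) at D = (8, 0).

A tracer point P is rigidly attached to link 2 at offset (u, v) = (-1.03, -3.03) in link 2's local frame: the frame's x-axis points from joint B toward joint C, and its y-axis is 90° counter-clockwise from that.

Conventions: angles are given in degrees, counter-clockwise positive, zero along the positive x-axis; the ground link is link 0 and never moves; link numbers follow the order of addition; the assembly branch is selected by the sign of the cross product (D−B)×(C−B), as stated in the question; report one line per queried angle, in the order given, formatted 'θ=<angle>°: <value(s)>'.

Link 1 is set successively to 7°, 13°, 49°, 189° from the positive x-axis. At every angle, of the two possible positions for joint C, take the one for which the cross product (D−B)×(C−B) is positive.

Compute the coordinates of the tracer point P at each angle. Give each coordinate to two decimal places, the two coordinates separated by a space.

A=(0,0), D=(8.00,0)
θ=7°: B = A + 3.00·(cos7°, sin7°) = (2.9776, 0.3656)
θ=7°: |BD| = 5.0357
θ=7°: circle(B,10.00) ∩ circle(D,8.00): a=6.0923, h=7.9299
θ=7°:   candidates: C₊=(9.6296,7.8323) cross=39.932; C₋=(8.4782,-7.9857) cross=-39.932
θ=7°:   branch + wants cross > 0 → take C=(9.6296,7.8323) (cross=39.932)
θ=7°: ex = (C−B)/|BC| = (0.6652,0.7467); ey = (-0.7467,0.6652)
θ=7°: P = B + -1.03·ex + -3.03·ey = (4.5549,-2.4190)
θ=13°: B = A + 3.00·(cos13°, sin13°) = (2.9231, 0.6749)
θ=13°: |BD| = 5.1215
θ=13°: circle(B,10.00) ∩ circle(D,8.00): a=6.0753, h=7.9429
θ=13°:   candidates: C₊=(9.9921,7.7480) cross=40.680; C₋=(7.8989,-7.9994) cross=-40.680
θ=13°:   branch + wants cross > 0 → take C=(9.9921,7.7480) (cross=40.680)
θ=13°: ex = (C−B)/|BC| = (0.7069,0.7073); ey = (-0.7073,0.7069)
θ=13°: P = B + -1.03·ex + -3.03·ey = (4.3382,-2.1956)
θ=49°: B = A + 3.00·(cos49°, sin49°) = (1.9682, 2.2641)
θ=49°: |BD| = 6.4428
θ=49°: circle(B,10.00) ∩ circle(D,8.00): a=6.0152, h=7.9886
θ=49°:   candidates: C₊=(10.4071,7.6293) cross=51.468; C₋=(4.7924,-7.3288) cross=-51.468
θ=49°:   branch + wants cross > 0 → take C=(10.4071,7.6293) (cross=51.468)
θ=49°: ex = (C−B)/|BC| = (0.8439,0.5365); ey = (-0.5365,0.8439)
θ=49°: P = B + -1.03·ex + -3.03·ey = (2.7246,-0.8455)
θ=189°: B = A + 3.00·(cos189°, sin189°) = (-2.9631, -0.4693)
θ=189°: |BD| = 10.9731
θ=189°: circle(B,10.00) ∩ circle(D,8.00): a=7.1269, h=7.0148
θ=189°:   candidates: C₊=(3.8573,6.8439) cross=76.974; C₋=(4.4574,-7.1728) cross=-76.974
θ=189°:   branch + wants cross > 0 → take C=(3.8573,6.8439) (cross=76.974)
θ=189°: ex = (C−B)/|BC| = (0.6820,0.7313); ey = (-0.7313,0.6820)
θ=189°: P = B + -1.03·ex + -3.03·ey = (-1.4497,-3.2891)

θ=7°: 4.55 -2.42
θ=13°: 4.34 -2.20
θ=49°: 2.72 -0.85
θ=189°: -1.45 -3.29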